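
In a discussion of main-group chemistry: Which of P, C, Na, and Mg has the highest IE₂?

Na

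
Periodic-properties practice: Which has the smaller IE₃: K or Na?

K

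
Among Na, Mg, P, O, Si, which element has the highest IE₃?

Mg

The third ionization energy removes an electron from the +2 ion. For each element: Na²⁺ is already 1 electron into the core; Mg²⁺ is the bare [Ne] core; P²⁺ still has 3 valence electrons; O²⁺ still has 4 valence electrons; Si²⁺ still has 2 valence electrons.
Pulling an electron out of a noble-gas core costs far more than removing a remaining valence electron, so Na and Mg sit at the high end of IE_3.
Valence configurations: P²⁺ [Ne]3s²3p¹, O²⁺ [He]2s²2p², Si²⁺ [Ne]3s².
P²⁺ loses a lone 3p electron whereas Si²⁺ must break into a filled 3s² pair, so IE_3(Si) > IE_3(P) even though P has the higher nuclear charge.
The numbers (kJ/mol): Na 6910, Mg 7733, P 2914, O 5300, Si 3232.
Overall IE_3 order: P < Si < O < Na < Mg.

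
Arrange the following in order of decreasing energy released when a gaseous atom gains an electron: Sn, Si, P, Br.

Atoms with high Z_eff and room in the valence shell (especially the halogens) have the most exothermic electron affinities.
Neither a single period nor a single group — weigh both effects.
Sn > P: this pair runs against the simple trend — see the exception note.
Si > Sn: Si sits above Sn in group 14, so the down-group effect alone puts Si higher.
Br > Si: the two effects oppose for this pair; the across-period effect wins (325 vs 134 kJ/mol).
Note the exception: Sn has a higher electron affinity than P, contrary to the simple trend — adding an electron to P's half-filled np³ subshell costs electron-pairing energy.
Note the exception: Si has a higher electron affinity than P, contrary to the simple trend — adding an electron to P's half-filled 3p³ is unfavourable, so Si (3p²) has the more exothermic EA.
Approximate values (kJ/mol): Si 134, P 72, Br 325, Sn 107.
So from highest to lowest: Br > Si > Sn > P.

Br > Si > Sn > P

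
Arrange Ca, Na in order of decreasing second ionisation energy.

IE_2 is the cost of taking one more electron from the +1 cation: Ca⁺ still has 1 valence electron; Na⁺ is the bare [Ne] core.
Breaking into a closed-shell core is much more expensive than removing a leftover valence electron — Na has the largest IE_2 here.
The numbers (kJ/mol): Ca 1145, Na 4562.
Putting it together, IE_2: Ca < Na.

Na > Ca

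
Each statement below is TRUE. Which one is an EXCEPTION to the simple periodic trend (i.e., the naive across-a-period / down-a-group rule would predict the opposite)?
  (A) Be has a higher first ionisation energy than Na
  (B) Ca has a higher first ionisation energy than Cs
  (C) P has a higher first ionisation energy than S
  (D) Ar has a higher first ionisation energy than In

(C)

The general trend: first ionisation energy increases across a period and decreases down a group.
(A) Be (period 2, group 2) vs Na (period 3, group 1): the stated order agrees with the simple trend.
(B) Ca (period 4, group 2) vs Cs (period 6, group 1): the stated order agrees with the simple trend.
(C) P (period 3, group 15) vs S (period 3, group 16): the stated order contradicts the simple trend.
(D) Ar (period 3, group 18) vs In (period 5, group 13): the stated order agrees with the simple trend.
The exception is (C): S (3p⁴) ionizes more easily than half-filled P (3p³) because the paired 3p electron in S is pushed out by e⁻–e⁻ repulsion.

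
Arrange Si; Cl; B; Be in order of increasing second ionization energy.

The second ionization energy removes an electron from the +1 ion. For each element: Si⁺ still has 3 valence electrons; Cl⁺ still has 6 valence electrons; B⁺ still has 2 valence electrons; Be⁺ still has 1 valence electron.
All are still removing valence electrons, so compare the +1 ions as you would atoms: IE_2 generally rises across a period (higher Z_eff) and falls down a group (larger shell), subject to the usual subshell exceptions.
Valence configurations: Si⁺ [Ne]3s²3p¹, Cl⁺ [Ne]3s²3p⁴, B⁺ [He]2s², Be⁺ [He]2s¹.
Approximate IE_2 values (kJ/mol): Si 1577, Cl 2298, B 2427, Be 1757.
So the second ionization energies run Si < Be < Cl < B.

Si < Be < Cl < B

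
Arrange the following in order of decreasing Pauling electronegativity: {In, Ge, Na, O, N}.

O > N > Ge > In > Na

N is in period 2, group 15; O is in period 2, group 16; Na is in period 3, group 1; Ge is in period 4, group 14; In is in period 5, group 13.
Atoms toward the upper right of the periodic table pull bonding electrons most strongly.
Neither a single period nor a single group — weigh both effects.
In > Na: the two effects oppose for this pair; the across-period effect wins (1.78 vs 0.93).
Ge > In: both effects reinforce here, so Ge is clearly the higher of the two.
N > Ge: both effects reinforce here, so N is clearly the higher of the two.
O > N: O lies to the right of N in period 2, so the across-period effect alone puts O higher.
For reference (Pauling): N 3.04, O 3.44, Na 0.93, Ge 2.01, In 1.78.
So from highest to lowest: O > N > Ge > In > Na.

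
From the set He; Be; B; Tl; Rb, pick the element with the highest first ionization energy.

He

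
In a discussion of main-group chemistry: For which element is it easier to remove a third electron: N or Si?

The third ionization energy removes an electron from the +2 ion. For each element: N²⁺ still has 3 valence electrons; Si²⁺ still has 2 valence electrons.
All are still removing valence electrons, so compare the +2 ions as you would atoms: IE_3 generally rises across a period (higher Z_eff) and falls down a group (larger shell), subject to the usual subshell exceptions.
Valence configurations: N²⁺ [He]2s²2p¹, Si²⁺ [Ne]3s².
The numbers (kJ/mol): N 4578, Si 3232.
Overall IE_3 order: Si < N.

Si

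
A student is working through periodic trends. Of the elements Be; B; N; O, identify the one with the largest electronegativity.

O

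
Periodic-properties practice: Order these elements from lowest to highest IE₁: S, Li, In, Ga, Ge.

Li < In < Ga < Ge < S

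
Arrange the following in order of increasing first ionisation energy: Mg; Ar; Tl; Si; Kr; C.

Tl, Mg, Si, C, Kr, Ar

C is in period 2, group 14; Mg is in period 3, group 2; Si is in period 3, group 14; Ar is in period 3, group 18; Kr is in period 4, group 18; Tl is in period 6, group 13.
Across a period the outer electron is held more tightly (higher IE₁); down a group it sits in a higher shell, more shielded, and comes off more easily.
Neither a single period nor a single group — weigh both effects.
Mg > Tl: the two effects oppose for this pair; the down-group effect wins (738 vs 589 kJ/mol).
Si > Mg: Si lies to the right of Mg in period 3, so the across-period effect alone puts Si higher.
C > Si: C sits above Si in group 14, so the down-group effect alone puts C higher.
Kr > C: period and group pull opposite ways; the across-period shift dominates (1351 vs 1086 kJ/mol).
Ar > Kr: Ar sits above Kr in group 18, so the down-group effect alone puts Ar higher.
For reference (kJ/mol): C 1086, Mg 738, Si 786, Ar 1521, Kr 1351, Tl 589.
So from lowest to highest: Tl < Mg < Si < C < Kr < Ar.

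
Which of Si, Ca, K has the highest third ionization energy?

Ca

IE_3 is the cost of taking one more electron from the +2 cation: Si²⁺ still has 2 valence electrons; Ca²⁺ is the bare [Ar] core; K²⁺ is already 1 electron into the core.
Breaking into a closed-shell core is much more expensive than removing a leftover valence electron — K and Ca have the largest IE_3 here.
The numbers (kJ/mol): Si 3232, Ca 4912, K 4420.
Hence IE_3: Si < K < Ca.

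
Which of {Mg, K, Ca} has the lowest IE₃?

K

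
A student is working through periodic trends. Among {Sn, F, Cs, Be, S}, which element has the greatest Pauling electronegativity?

Be is in period 2, group 2; F is in period 2, group 17; S is in period 3, group 16; Sn is in period 5, group 14; Cs is in period 6, group 1.
Smaller atoms with higher effective nuclear charge are more electronegative.
These span different periods and groups, so the two trends combine.
Be > Cs: both effects reinforce here, so Be is clearly the higher of the two.
Sn > Be: the two effects oppose for this pair; the across-period effect wins (1.96 vs 1.57).
S > Sn: both effects reinforce here, so S is clearly the higher of the two.
F > S: both effects reinforce here, so F is clearly the higher of the two.
Tabulated electronegativity (Pauling): Be 1.57, F 3.98, S 2.58, Sn 1.96, Cs 0.79.
The greatest Pauling electronegativity among these belongs to F.

F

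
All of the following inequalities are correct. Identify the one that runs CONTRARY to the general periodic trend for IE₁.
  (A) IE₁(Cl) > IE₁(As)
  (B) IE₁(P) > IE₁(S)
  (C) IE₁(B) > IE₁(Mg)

(B)

The general trend: IE₁ increases across a period and decreases down a group.
(A) Cl (period 3, group 17) vs As (period 4, group 15): the stated order agrees with the simple trend.
(B) P (period 3, group 15) vs S (period 3, group 16): the stated order contradicts the simple trend.
(C) B (period 2, group 13) vs Mg (period 3, group 2): the stated order agrees with the simple trend.
The exception is (B): S (3p⁴) ionizes more easily than half-filled P (3p³) because the paired 3p electron in S is pushed out by e⁻–e⁻ repulsion.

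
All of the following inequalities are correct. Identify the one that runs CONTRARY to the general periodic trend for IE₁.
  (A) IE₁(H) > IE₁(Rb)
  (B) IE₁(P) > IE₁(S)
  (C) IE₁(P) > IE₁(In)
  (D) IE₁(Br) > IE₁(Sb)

(B)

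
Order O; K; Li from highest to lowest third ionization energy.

Li > O > K

After 2 electrons have been removed, what remains? O²⁺ still has 4 valence electrons; K²⁺ is already 1 electron into the core; Li²⁺ is already 1 electron into the core.
Usually core removal costs more than valence removal, but here the competition is close: a tightly held n=2 valence electron can cost more to remove than an n=3 core electron, so the actual values have to decide it.
Approximate IE_3 values (kJ/mol): O 5300, K 4420, Li 11815.
So the third ionization energies run K < O < Li.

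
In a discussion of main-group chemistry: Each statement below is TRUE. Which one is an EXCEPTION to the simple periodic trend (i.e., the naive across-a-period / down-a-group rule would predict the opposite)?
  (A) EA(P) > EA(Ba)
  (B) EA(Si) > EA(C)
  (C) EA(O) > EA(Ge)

The general trend: electron affinity increases across a period and decreases down a group.
(A) P (period 3, group 15) vs Ba (period 6, group 2): the stated order agrees with the simple trend.
(B) Si (period 3, group 14) vs C (period 2, group 14): the stated order contradicts the simple trend.
(C) O (period 2, group 16) vs Ge (period 4, group 14): the stated order agrees with the simple trend.
The exception is (B): Si's larger, more diffuse 3p orbitals accept an added electron slightly more readily than C's compact 2p.

(B)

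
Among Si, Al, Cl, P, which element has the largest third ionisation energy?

Cl

The third ionization energy removes an electron from the +2 ion. For each element: Si²⁺ still has 2 valence electrons; Al²⁺ still has 1 valence electron; Cl²⁺ still has 5 valence electrons; P²⁺ still has 3 valence electrons.
All are still removing valence electrons, so compare the +2 ions as you would atoms: IE_3 generally rises across a period (higher Z_eff) and falls down a group (larger shell), subject to the usual subshell exceptions.
Valence configurations: Si²⁺ [Ne]3s², Al²⁺ [Ne]3s¹, Cl²⁺ [Ne]3s²3p³, P²⁺ [Ne]3s²3p¹.
P²⁺ loses a lone 3p electron whereas Si²⁺ must break into a filled 3s² pair, so IE_3(Si) > IE_3(P) even though P has the higher nuclear charge.
The numbers (kJ/mol): Si 3232, Al 2745, Cl 3822, P 2914.
Putting it together, IE_3: Al < P < Si < Cl.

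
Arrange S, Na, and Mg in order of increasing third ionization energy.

S < Na < Mg

Consider each +2 ion: S²⁺ still has 4 valence electrons; Na²⁺ is already 1 electron into the core; Mg²⁺ is the bare [Ne] core.
Core electrons are held far more tightly than valence electrons, so Na and Mg top the IE_3 order.
Tabulated IE_3 (kJ/mol): S 3357, Na 6910, Mg 7733.
Overall IE_3 order: S < Na < Mg.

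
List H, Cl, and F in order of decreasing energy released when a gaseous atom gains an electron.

Cl > F > H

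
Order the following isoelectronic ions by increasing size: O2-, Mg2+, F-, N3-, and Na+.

Mg2+ < Na+ < F- < O2- < N3-

All of these have 10 electrons, so size is governed by nuclear charge alone: the more protons, the stronger the pull on the same electron cloud, and the smaller the ion.
Nuclear charges: Mg2+ (Z=12), Na+ (Z=11), F- (Z=9), O2- (Z=8), N3- (Z=7).
Smallest to largest: Mg2+ < Na+ < F- < O2- < N3-.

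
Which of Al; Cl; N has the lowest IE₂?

Al

The second ionization energy removes an electron from the +1 ion. For each element: Al⁺ still has 2 valence electrons; Cl⁺ still has 6 valence electrons; N⁺ still has 4 valence electrons.
All are still removing valence electrons, so compare the +1 ions as you would atoms: IE_2 generally rises across a period (higher Z_eff) and falls down a group (larger shell), subject to the usual subshell exceptions.
Valence configurations: Al⁺ [Ne]3s², Cl⁺ [Ne]3s²3p⁴, N⁺ [He]2s²2p².
Tabulated IE_2 (kJ/mol): Al 1817, Cl 2298, N 2856.
Hence IE_2: Al < Cl < N.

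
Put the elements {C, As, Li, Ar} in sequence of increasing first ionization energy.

Li is in period 2, group 1; C is in period 2, group 14; Ar is in period 3, group 18; As is in period 4, group 15.
Removing the outermost electron gets harder across a period and easier down a group.
Here both period and group differ, so the two effects have to be weighed against each other.
As > Li: period and group pull opposite ways; the across-period shift dominates (947 vs 520 kJ/mol).
C > As: the two effects oppose for this pair; the down-group effect wins (1086 vs 947 kJ/mol).
Ar > C: the two effects oppose for this pair; the across-period effect wins (1521 vs 1086 kJ/mol).
For reference (kJ/mol): Li 520, C 1086, Ar 1521, As 947.
So from lowest to highest: Li < As < C < Ar.

Li, As, C, Ar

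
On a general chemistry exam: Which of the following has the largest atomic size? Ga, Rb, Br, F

Rb

F is in period 2, group 17; Ga is in period 4, group 13; Br is in period 4, group 17; Rb is in period 5, group 1.
Atomic radius shrinks across a period as nuclear charge pulls the same shell inward, and grows down a group as new shells are added.
These span different periods and groups, so the two trends combine.
Br > F: Br sits below F in group 17, so the down-group effect alone puts Br larger.
Ga > Br: Ga lies to the left of Br in period 4, so the across-period effect alone puts Ga larger.
Rb > Ga: relative to Ga, both the across-period and down-group shifts push Rb's atomic radius up.
For reference (pm): F 64, Ga 124, Br 114, Rb 210.
The largest atomic size among these belongs to Rb.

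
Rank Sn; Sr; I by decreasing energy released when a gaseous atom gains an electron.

I > Sn > Sr

Sr is in period 5, group 2; Sn is in period 5, group 14; I is in period 5, group 17.
Adding an electron releases more energy for atoms nearer the top right (short of the noble gases).
All lie in period 5, so electron affinity increases left to right.
So from highest to lowest: I > Sn > Sr.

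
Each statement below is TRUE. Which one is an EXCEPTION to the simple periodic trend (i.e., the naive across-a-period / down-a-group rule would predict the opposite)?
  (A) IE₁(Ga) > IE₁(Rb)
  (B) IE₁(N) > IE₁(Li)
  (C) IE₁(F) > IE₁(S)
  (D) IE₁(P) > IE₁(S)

The general trend: first ionisation energy increases across a period and decreases down a group.
(A) Ga (period 4, group 13) vs Rb (period 5, group 1): the stated order agrees with the simple trend.
(B) N (period 2, group 15) vs Li (period 2, group 1): the stated order agrees with the simple trend.
(C) F (period 2, group 17) vs S (period 3, group 16): the stated order agrees with the simple trend.
(D) P (period 3, group 15) vs S (period 3, group 16): the stated order contradicts the simple trend.
The exception is (D): S (3p⁴) ionizes more easily than half-filled P (3p³) because the paired 3p electron in S is pushed out by e⁻–e⁻ repulsion.

(D)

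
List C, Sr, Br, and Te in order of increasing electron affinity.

Sr < C < Te < Br

C is in period 2, group 14; Br is in period 4, group 17; Sr is in period 5, group 2; Te is in period 5, group 16.
EA tends to increase across a period and decrease down a group, though the pattern is less regular than for IE or radius.
Neither a single period nor a single group — weigh both effects.
C > Sr: both effects reinforce here, so C is clearly the higher of the two.
Te > C: the two effects oppose for this pair; the across-period effect wins (190 vs 122 kJ/mol).
Br > Te: both effects reinforce here, so Br is clearly the higher of the two.
For reference (kJ/mol): C 122, Br 325, Sr 5, Te 190.
So from lowest to highest: Sr < C < Te < Br.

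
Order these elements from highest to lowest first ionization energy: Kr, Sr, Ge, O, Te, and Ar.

Ar > Kr > O > Te > Ge > Sr

O is in period 2, group 16; Ar is in period 3, group 18; Ge is in period 4, group 14; Kr is in period 4, group 18; Sr is in period 5, group 2; Te is in period 5, group 16.
Across a period the outer electron is held more tightly (higher IE₁); down a group it sits in a higher shell, more shielded, and comes off more easily.
These span different periods and groups, so the two trends combine.
Ge > Sr: both effects reinforce here, so Ge is clearly the higher of the two.
Te > Ge: period and group pull opposite ways; the across-period shift dominates (869 vs 762 kJ/mol).
O > Te: O sits above Te in group 16, so the down-group effect alone puts O higher.
Kr > O: the two effects oppose for this pair; the across-period effect wins (1351 vs 1314 kJ/mol).
Ar > Kr: they share group 18; the group trend gives Ar the larger value.
For reference (kJ/mol): O 1314, Ar 1521, Ge 762, Kr 1351, Sr 550, Te 869.
So from highest to lowest: Ar > Kr > O > Te > Ge > Sr.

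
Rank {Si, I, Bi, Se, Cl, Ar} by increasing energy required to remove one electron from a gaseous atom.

Bi < Si < Se < I < Cl < Ar

Si is in period 3, group 14; Cl is in period 3, group 17; Ar is in period 3, group 18; Se is in period 4, group 16; I is in period 5, group 17; Bi is in period 6, group 15.
Removing the outermost electron gets harder across a period and easier down a group.
Here both period and group differ, so the two effects have to be weighed against each other.
Si > Bi: the two effects oppose for this pair; the down-group effect wins (786 vs 703 kJ/mol).
Se > Si: the two effects oppose for this pair; the across-period effect wins (941 vs 786 kJ/mol).
I > Se: the two effects oppose for this pair; the across-period effect wins (1008 vs 941 kJ/mol).
Cl > I: they share group 17; the group trend gives Cl the larger value.
Ar > Cl: both are in period 3; the period trend gives Ar the larger value.
Approximate values (kJ/mol): Si 786, Cl 1251, Ar 1521, Se 941, I 1008, Bi 703.
So from lowest to highest: Bi < Si < Se < I < Cl < Ar.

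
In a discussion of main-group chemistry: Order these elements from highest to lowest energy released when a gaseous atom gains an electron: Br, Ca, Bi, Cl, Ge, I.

Atoms with high Z_eff and room in the valence shell (especially the halogens) have the most exothermic electron affinities.
Neither a single period nor a single group — weigh both effects.
Bi > Ca: period and group pull opposite ways; the across-period shift dominates (91 vs 2 kJ/mol).
Ge > Bi: the two effects oppose for this pair; the down-group effect wins (119 vs 91 kJ/mol).
I > Ge: the two effects oppose for this pair; the across-period effect wins (295 vs 119 kJ/mol).
Br > I: Br sits above I in group 17, so the down-group effect alone puts Br higher.
Cl > Br: Cl sits above Br in group 17, so the down-group effect alone puts Cl higher.
For reference (kJ/mol): Cl 349, Ca 2, Ge 119, Br 325, I 295, Bi 91.
So from highest to lowest: Cl > Br > I > Ge > Bi > Ca.

Cl, Br, I, Ge, Bi, Ca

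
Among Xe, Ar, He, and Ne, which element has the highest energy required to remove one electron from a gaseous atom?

He is in period 1, group 18; Ne is in period 2, group 18; Ar is in period 3, group 18; Xe is in period 5, group 18.
IE₁ increases left→right with effective nuclear charge and decreases top→bottom as the valence shell moves farther out.
All are in group 18, so first ionization energy increases up the group.
The highest energy required to remove one electron from a gaseous atom among these belongs to He.

He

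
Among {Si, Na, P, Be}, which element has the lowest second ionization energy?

Si

IE_2 is the cost of taking one more electron from the +1 cation: Si⁺ still has 3 valence electrons; Na⁺ is the bare [Ne] core; P⁺ still has 4 valence electrons; Be⁺ still has 1 valence electron.
Breaking into a closed-shell core is much more expensive than removing a leftover valence electron — Na has the largest IE_2 here.
Valence configurations: Si⁺ [Ne]3s²3p¹, P⁺ [Ne]3s²3p², Be⁺ [He]2s¹.
The numbers (kJ/mol): Si 1577, Na 4562, P 1907, Be 1757.
So the second ionization energies run Si < Be < P < Na.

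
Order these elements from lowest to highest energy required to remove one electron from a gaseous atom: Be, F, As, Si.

Si < Be < As < F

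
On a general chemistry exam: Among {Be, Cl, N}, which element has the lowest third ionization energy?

Cl

After 2 electrons have been removed, what remains? Be²⁺ is the bare [He] core; Cl²⁺ still has 5 valence electrons; N²⁺ still has 3 valence electrons.
Breaking into a closed-shell core is much more expensive than removing a leftover valence electron — Be has the largest IE_3 here.
Valence configurations: Cl²⁺ [Ne]3s²3p³, N²⁺ [He]2s²2p¹.
Tabulated IE_3 (kJ/mol): Be 14849, Cl 3822, N 4578.
Overall IE_3 order: Cl < N < Be.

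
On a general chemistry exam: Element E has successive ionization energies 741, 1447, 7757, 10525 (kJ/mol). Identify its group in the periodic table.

Group 2

Look for the largest jump between consecutive ionization energies: IE3/IE2 ≈ 5.4, far larger than any earlier ratio.
That jump marks the point where a core electron is being removed. So the atom has 2 valence electrons.
A main-group element with 2 valence electrons is in group 2.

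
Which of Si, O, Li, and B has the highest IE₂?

IE_2 is the cost of taking one more electron from the +1 cation: Si⁺ still has 3 valence electrons; O⁺ still has 5 valence electrons; Li⁺ is the bare [He] core; B⁺ still has 2 valence electrons.
Pulling an electron out of a noble-gas core costs far more than removing a remaining valence electron, so Li sits at the high end of IE_2.
Valence configurations: Si⁺ [Ne]3s²3p¹, O⁺ [He]2s²2p³, B⁺ [He]2s².
Tabulated IE_2 (kJ/mol): Si 1577, O 3388, Li 7298, B 2427.
So the second ionization energies run Si < B < O < Li.

Li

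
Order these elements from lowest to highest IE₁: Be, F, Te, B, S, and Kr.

B < Te < Be < S < Kr < F

Across a period the outer electron is held more tightly (higher IE₁); down a group it sits in a higher shell, more shielded, and comes off more easily.
Neither a single period nor a single group — weigh both effects.
Te > B: the two effects oppose for this pair; the across-period effect wins (869 vs 801 kJ/mol).
Be > Te: the two effects oppose for this pair; the down-group effect wins (900 vs 869 kJ/mol).
S > Be: the two effects oppose for this pair; the across-period effect wins (1000 vs 900 kJ/mol).
Kr > S: period and group pull opposite ways; the across-period shift dominates (1351 vs 1000 kJ/mol).
F > Kr: period and group pull opposite ways; the down-group shift dominates (1681 vs 1351 kJ/mol).
Note the exception: Be has a higher first ionization energy than B, contrary to the simple trend — removing B's lone 2p electron is easier than breaking Be's filled 2s².
Approximate values (kJ/mol): Be 900, B 801, F 1681, S 1000, Kr 1351, Te 869.
So from lowest to highest: B < Te < Be < S < Kr < F.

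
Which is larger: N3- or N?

N3-

Forming N3- adds 3 electrons to N. More electron–electron repulsion in the same shell, with unchanged nuclear charge, lets the cloud expand.
An anion is larger than its parent atom: N3- > N.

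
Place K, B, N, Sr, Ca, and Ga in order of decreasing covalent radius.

Across a period the added protons contract the valence shell; down a group each new principal shell makes the atom larger.
Neither a single period nor a single group — weigh both effects.
B > N: both are in period 2; the period trend gives B the larger value.
Ga > B: Ga sits below B in group 13, so the down-group effect alone puts Ga larger.
Ca > Ga: Ca lies to the left of Ga in period 4, so the across-period effect alone puts Ca larger.
Sr > Ca: Sr sits below Ca in group 2, so the down-group effect alone puts Sr larger.
K > Sr: the two effects oppose for this pair; the across-period effect wins (196 vs 185 pm).
Approximate values (pm): B 85, N 71, K 196, Ca 171, Ga 124, Sr 185.
So from largest to smallest: K > Sr > Ca > Ga > B > N.

K, Sr, Ca, Ga, B, N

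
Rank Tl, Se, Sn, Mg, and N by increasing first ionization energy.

Tl < Sn < Mg < Se < N

N is in period 2, group 15; Mg is in period 3, group 2; Se is in period 4, group 16; Sn is in period 5, group 14; Tl is in period 6, group 13.
Across a period the outer electron is held more tightly (higher IE₁); down a group it sits in a higher shell, more shielded, and comes off more easily.
Here both period and group differ, so the two effects have to be weighed against each other.
Sn > Tl: relative to Tl, both the across-period and down-group shifts push Sn's first ionization energy up.
Mg > Sn: the two effects oppose for this pair; the down-group effect wins (738 vs 709 kJ/mol).
Se > Mg: period and group pull opposite ways; the across-period shift dominates (941 vs 738 kJ/mol).
N > Se: period and group pull opposite ways; the down-group shift dominates (1402 vs 941 kJ/mol).
For reference (kJ/mol): N 1402, Mg 738, Se 941, Sn 709, Tl 589.
So from lowest to highest: Tl < Sn < Mg < Se < N.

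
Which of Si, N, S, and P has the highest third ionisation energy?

N

IE_3 is the cost of taking one more electron from the +2 cation: Si²⁺ still has 2 valence electrons; N²⁺ still has 3 valence electrons; S²⁺ still has 4 valence electrons; P²⁺ still has 3 valence electrons.
All are still removing valence electrons, so compare the +2 ions as you would atoms: IE_3 generally rises across a period (higher Z_eff) and falls down a group (larger shell), subject to the usual subshell exceptions.
Valence configurations: Si²⁺ [Ne]3s², N²⁺ [He]2s²2p¹, S²⁺ [Ne]3s²3p², P²⁺ [Ne]3s²3p¹.
P²⁺ loses a lone 3p electron whereas Si²⁺ must break into a filled 3s² pair, so IE_3(Si) > IE_3(P) even though P has the higher nuclear charge.
The numbers (kJ/mol): Si 3232, N 4578, S 3357, P 2914.
Putting it together, IE_3: P < Si < S < N.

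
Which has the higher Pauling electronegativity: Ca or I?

I

Ca is in period 4, group 2; I is in period 5, group 17.
Smaller atoms with higher effective nuclear charge are more electronegative.
Here both period and group differ, so the two effects have to be weighed against each other.
I > Ca: period and group pull opposite ways; the across-period shift dominates (2.66 vs 1.00).
Approximate values (Pauling): Ca 1.00, I 2.66.
So I has the higher Pauling electronegativity (I > Ca).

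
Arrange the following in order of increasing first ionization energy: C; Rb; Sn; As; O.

Across a period the outer electron is held more tightly (higher IE₁); down a group it sits in a higher shell, more shielded, and comes off more easily.
Neither a single period nor a single group — weigh both effects.
Sn > Rb: Sn lies to the right of Rb in period 5, so the across-period effect alone puts Sn higher.
As > Sn: relative to Sn, both the across-period and down-group shifts push As's first ionization energy up.
C > As: period and group pull opposite ways; the down-group shift dominates (1086 vs 947 kJ/mol).
O > C: both are in period 2; the period trend gives O the larger value.
For reference (kJ/mol): C 1086, O 1314, As 947, Rb 403, Sn 709.
So from lowest to highest: Rb < Sn < As < C < O.

Rb < Sn < As < C < O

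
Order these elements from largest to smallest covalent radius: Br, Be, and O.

Br, Be, O

Be is in period 2, group 2; O is in period 2, group 16; Br is in period 4, group 17.
Atomic radius shrinks across a period as nuclear charge pulls the same shell inward, and grows down a group as new shells are added.
Neither a single period nor a single group — weigh both effects.
Be > O: both are in period 2; the period trend gives Be the larger value.
Br > Be: period and group pull opposite ways; the down-group shift dominates (114 vs 102 pm).
Tabulated atomic radius (pm): Be 102, O 63, Br 114.
So from largest to smallest: Br > Be > O.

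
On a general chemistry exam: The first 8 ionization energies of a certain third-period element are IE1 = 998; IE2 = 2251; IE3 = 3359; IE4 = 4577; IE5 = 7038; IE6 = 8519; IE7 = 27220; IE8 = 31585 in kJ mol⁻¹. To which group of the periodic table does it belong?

Group 16

Look for the largest jump between consecutive ionization energies: IE7/IE6 ≈ 3.2, far larger than any earlier ratio.
That jump marks the point where a core electron is being removed. So the atom has 6 valence electrons.
A main-group element with 6 valence electrons is in group 16.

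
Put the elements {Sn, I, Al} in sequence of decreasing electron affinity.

Al is in period 3, group 13; Sn is in period 5, group 14; I is in period 5, group 17.
EA tends to increase across a period and decrease down a group, though the pattern is less regular than for IE or radius.
Here both period and group differ, so the two effects have to be weighed against each other.
Sn > Al: the two effects oppose for this pair; the across-period effect wins (107 vs 42 kJ/mol).
I > Sn: both are in period 5; the period trend gives I the larger value.
Approximate values (kJ/mol): Al 42, Sn 107, I 295.
So from highest to lowest: I > Sn > Al.

I > Sn > Al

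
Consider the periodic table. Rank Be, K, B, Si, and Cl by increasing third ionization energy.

The third ionization energy removes an electron from the +2 ion. For each element: Be²⁺ is the bare [He] core; K²⁺ is already 1 electron into the core; B²⁺ still has 1 valence electron; Si²⁺ still has 2 valence electrons; Cl²⁺ still has 5 valence electrons.
Core electrons are held far more tightly than valence electrons, so K and Be top the IE_3 order.
Valence configurations: B²⁺ [He]2s¹, Si²⁺ [Ne]3s², Cl²⁺ [Ne]3s²3p³.
Tabulated IE_3 (kJ/mol): Be 14849, K 4420, B 3660, Si 3232, Cl 3822.
Hence IE_3: Si < B < Cl < K < Be.

Si < B < Cl < K < Be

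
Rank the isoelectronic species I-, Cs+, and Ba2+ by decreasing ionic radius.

I-, Cs+, Ba2+

All of these have 54 electrons, so size is governed by nuclear charge alone: the more protons, the stronger the pull on the same electron cloud, and the smaller the ion.
Nuclear charges: Ba2+ (Z=56), Cs+ (Z=55), I- (Z=53).
Largest to smallest: I- > Cs+ > Ba2+.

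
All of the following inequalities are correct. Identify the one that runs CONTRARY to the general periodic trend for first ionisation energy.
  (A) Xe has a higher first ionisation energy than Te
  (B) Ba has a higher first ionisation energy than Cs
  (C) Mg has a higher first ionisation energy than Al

The general trend: first ionisation energy increases across a period and decreases down a group.
(A) Xe (period 5, group 18) vs Te (period 5, group 16): the stated order agrees with the simple trend.
(B) Ba (period 6, group 2) vs Cs (period 6, group 1): the stated order agrees with the simple trend.
(C) Mg (period 3, group 2) vs Al (period 3, group 13): the stated order contradicts the simple trend.
The exception is (C): Al's single 3p electron is easier to remove than one from Mg's filled 3s².

(C)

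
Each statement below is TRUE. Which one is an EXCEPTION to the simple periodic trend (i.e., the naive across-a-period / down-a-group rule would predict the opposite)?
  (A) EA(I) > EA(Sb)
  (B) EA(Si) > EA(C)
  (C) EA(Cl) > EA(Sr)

(B)

The general trend: electron affinity increases across a period and decreases down a group.
(A) I (period 5, group 17) vs Sb (period 5, group 15): the stated order agrees with the simple trend.
(B) Si (period 3, group 14) vs C (period 2, group 14): the stated order contradicts the simple trend.
(C) Cl (period 3, group 17) vs Sr (period 5, group 2): the stated order agrees with the simple trend.
The exception is (B): Si's larger, more diffuse 3p orbitals accept an added electron slightly more readily than C's compact 2p.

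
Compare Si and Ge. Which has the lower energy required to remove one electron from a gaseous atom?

Ge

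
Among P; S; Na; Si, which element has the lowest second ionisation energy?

Si

Consider each +1 ion: P⁺ still has 4 valence electrons; S⁺ still has 5 valence electrons; Na⁺ is the bare [Ne] core; Si⁺ still has 3 valence electrons.
Core electrons are held far more tightly than valence electrons, so Na tops the IE_2 order.
Valence configurations: P⁺ [Ne]3s²3p², S⁺ [Ne]3s²3p³, Si⁺ [Ne]3s²3p¹.
Tabulated IE_2 (kJ/mol): P 1907, S 2252, Na 4562, Si 1577.
So the second ionization energies run Si < P < S < Na.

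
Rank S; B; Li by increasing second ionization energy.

The second ionization energy removes an electron from the +1 ion. For each element: S⁺ still has 5 valence electrons; B⁺ still has 2 valence electrons; Li⁺ is the bare [He] core.
Core electrons are held far more tightly than valence electrons, so Li tops the IE_2 order.
Valence configurations: S⁺ [Ne]3s²3p³, B⁺ [He]2s².
Approximate IE_2 values (kJ/mol): S 2252, B 2427, Li 7298.
So the second ionization energies run S < B < Li.

S, B, Li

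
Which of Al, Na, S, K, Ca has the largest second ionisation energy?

Consider each +1 ion: Al⁺ still has 2 valence electrons; Na⁺ is the bare [Ne] core; S⁺ still has 5 valence electrons; K⁺ is the bare [Ar] core; Ca⁺ still has 1 valence electron.
Pulling an electron out of a noble-gas core costs far more than removing a remaining valence electron, so K and Na sit at the high end of IE_2.
Valence configurations: Al⁺ [Ne]3s², S⁺ [Ne]3s²3p³, Ca⁺ [Ar]4s¹.
The numbers (kJ/mol): Al 1817, Na 4562, S 2252, K 3052, Ca 1145.
Overall IE_2 order: Ca < Al < S < K < Na.

Na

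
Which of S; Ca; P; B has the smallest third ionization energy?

P

After 2 electrons have been removed, what remains? S²⁺ still has 4 valence electrons; Ca²⁺ is the bare [Ar] core; P²⁺ still has 3 valence electrons; B²⁺ still has 1 valence electron.
Core electrons are held far more tightly than valence electrons, so Ca tops the IE_3 order.
Valence configurations: S²⁺ [Ne]3s²3p², P²⁺ [Ne]3s²3p¹, B²⁺ [He]2s¹.
Approximate IE_3 values (kJ/mol): S 3357, Ca 4912, P 2914, B 3660.
Overall IE_3 order: P < S < B < Ca.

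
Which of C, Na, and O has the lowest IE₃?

C

The third ionization energy removes an electron from the +2 ion. For each element: C²⁺ still has 2 valence electrons; Na²⁺ is already 1 electron into the core; O²⁺ still has 4 valence electrons.
Pulling an electron out of a noble-gas core costs far more than removing a remaining valence electron, so Na sits at the high end of IE_3.
Valence configurations: C²⁺ [He]2s², O²⁺ [He]2s²2p².
Approximate IE_3 values (kJ/mol): C 4620, Na 6910, O 5300.
Hence IE_3: C < O < Na.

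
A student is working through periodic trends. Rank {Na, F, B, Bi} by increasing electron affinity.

B, Na, Bi, F

B is in period 2, group 13; F is in period 2, group 17; Na is in period 3, group 1; Bi is in period 6, group 15.
EA tends to increase across a period and decrease down a group, though the pattern is less regular than for IE or radius.
Neither a single period nor a single group — weigh both effects.
Na > B: this pair runs against the simple trend — see the exception note.
Bi > Na: period and group pull opposite ways; the across-period shift dominates (91 vs 53 kJ/mol).
F > Bi: relative to Bi, both the across-period and down-group shifts push F's electron affinity up.
Note the exception: Na has a higher electron affinity than B, contrary to the simple trend — B's ns²np¹ configuration gives only a small electron affinity — the sparsely filled np subshell binds an added electron weakly.
Tabulated electron affinity (kJ/mol): B 27, F 328, Na 53, Bi 91.
So from lowest to highest: B < Na < Bi < F.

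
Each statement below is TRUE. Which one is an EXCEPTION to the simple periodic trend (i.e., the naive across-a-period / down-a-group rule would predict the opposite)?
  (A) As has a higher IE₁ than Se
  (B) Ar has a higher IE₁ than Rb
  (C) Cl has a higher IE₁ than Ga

(A)

The general trend: IE₁ increases across a period and decreases down a group.
(A) As (period 4, group 15) vs Se (period 4, group 16): the stated order contradicts the simple trend.
(B) Ar (period 3, group 18) vs Rb (period 5, group 1): the stated order agrees with the simple trend.
(C) Cl (period 3, group 17) vs Ga (period 4, group 13): the stated order agrees with the simple trend.
The exception is (A): Se (4p⁴) ionizes more easily than half-filled As (4p³).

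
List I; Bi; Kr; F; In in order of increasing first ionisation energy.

In < Bi < I < Kr < F

F is in period 2, group 17; Kr is in period 4, group 18; In is in period 5, group 13; I is in period 5, group 17; Bi is in period 6, group 15.
First ionization energy rises across a period (greater Z_eff holds electrons more tightly) and falls down a group (valence electrons are farther from the nucleus).
Neither a single period nor a single group — weigh both effects.
Bi > In: the two effects oppose for this pair; the across-period effect wins (703 vs 558 kJ/mol).
I > Bi: both effects reinforce here, so I is clearly the higher of the two.
Kr > I: both effects reinforce here, so Kr is clearly the higher of the two.
F > Kr: period and group pull opposite ways; the down-group shift dominates (1681 vs 1351 kJ/mol).
Approximate values (kJ/mol): F 1681, Kr 1351, In 558, I 1008, Bi 703.
So from lowest to highest: In < Bi < I < Kr < F.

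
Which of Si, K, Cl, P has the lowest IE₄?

Si

The fourth ionization energy removes an electron from the +3 ion. For each element: Si³⁺ still has 1 valence electron; K³⁺ is already 2 electrons into the core; Cl³⁺ still has 4 valence electrons; P³⁺ still has 2 valence electrons.
Core electrons are held far more tightly than valence electrons, so K tops the IE_4 order.
Valence configurations: Si³⁺ [Ne]3s¹, Cl³⁺ [Ne]3s²3p², P³⁺ [Ne]3s².
Approximate IE_4 values (kJ/mol): Si 4356, K 5877, Cl 5159, P 4964.
Overall IE_4 order: Si < P < Cl < K.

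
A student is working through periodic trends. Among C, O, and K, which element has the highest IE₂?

O

The second ionization energy removes an electron from the +1 ion. For each element: C⁺ still has 3 valence electrons; O⁺ still has 5 valence electrons; K⁺ is the bare [Ar] core.
Usually core removal costs more than valence removal, but here the competition is close: a tightly held n=2 valence electron can cost more to remove than an n=3 core electron, so the actual values have to decide it.
Valence configurations: C⁺ [He]2s²2p¹, O⁺ [He]2s²2p³.
Tabulated IE_2 (kJ/mol): C 2353, O 3388, K 3052.
Overall IE_2 order: C < K < O.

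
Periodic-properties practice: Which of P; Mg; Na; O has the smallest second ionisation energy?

Mg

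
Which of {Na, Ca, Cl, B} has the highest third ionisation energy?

Na

The third ionization energy removes an electron from the +2 ion. For each element: Na²⁺ is already 1 electron into the core; Ca²⁺ is the bare [Ar] core; Cl²⁺ still has 5 valence electrons; B²⁺ still has 1 valence electron.
Breaking into a closed-shell core is much more expensive than removing a leftover valence electron — Ca and Na have the largest IE_3 here.
Valence configurations: Cl²⁺ [Ne]3s²3p³, B²⁺ [He]2s¹.
Approximate IE_3 values (kJ/mol): Na 6910, Ca 4912, Cl 3822, B 3660.
Overall IE_3 order: B < Cl < Ca < Na.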